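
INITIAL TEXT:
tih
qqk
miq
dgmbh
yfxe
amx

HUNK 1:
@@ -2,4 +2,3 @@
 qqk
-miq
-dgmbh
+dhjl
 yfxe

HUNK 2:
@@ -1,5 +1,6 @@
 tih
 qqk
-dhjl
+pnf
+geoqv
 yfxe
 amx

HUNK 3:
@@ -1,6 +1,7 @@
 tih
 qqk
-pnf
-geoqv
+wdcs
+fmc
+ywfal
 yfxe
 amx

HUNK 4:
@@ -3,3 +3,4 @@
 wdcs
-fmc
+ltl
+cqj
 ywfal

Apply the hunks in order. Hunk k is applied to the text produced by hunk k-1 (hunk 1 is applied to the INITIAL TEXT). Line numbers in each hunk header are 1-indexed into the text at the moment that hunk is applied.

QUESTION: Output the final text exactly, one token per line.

Answer: tih
qqk
wdcs
ltl
cqj
ywfal
yfxe
amx

Derivation:
Hunk 1: at line 2 remove [miq,dgmbh] add [dhjl] -> 5 lines: tih qqk dhjl yfxe amx
Hunk 2: at line 1 remove [dhjl] add [pnf,geoqv] -> 6 lines: tih qqk pnf geoqv yfxe amx
Hunk 3: at line 1 remove [pnf,geoqv] add [wdcs,fmc,ywfal] -> 7 lines: tih qqk wdcs fmc ywfal yfxe amx
Hunk 4: at line 3 remove [fmc] add [ltl,cqj] -> 8 lines: tih qqk wdcs ltl cqj ywfal yfxe amx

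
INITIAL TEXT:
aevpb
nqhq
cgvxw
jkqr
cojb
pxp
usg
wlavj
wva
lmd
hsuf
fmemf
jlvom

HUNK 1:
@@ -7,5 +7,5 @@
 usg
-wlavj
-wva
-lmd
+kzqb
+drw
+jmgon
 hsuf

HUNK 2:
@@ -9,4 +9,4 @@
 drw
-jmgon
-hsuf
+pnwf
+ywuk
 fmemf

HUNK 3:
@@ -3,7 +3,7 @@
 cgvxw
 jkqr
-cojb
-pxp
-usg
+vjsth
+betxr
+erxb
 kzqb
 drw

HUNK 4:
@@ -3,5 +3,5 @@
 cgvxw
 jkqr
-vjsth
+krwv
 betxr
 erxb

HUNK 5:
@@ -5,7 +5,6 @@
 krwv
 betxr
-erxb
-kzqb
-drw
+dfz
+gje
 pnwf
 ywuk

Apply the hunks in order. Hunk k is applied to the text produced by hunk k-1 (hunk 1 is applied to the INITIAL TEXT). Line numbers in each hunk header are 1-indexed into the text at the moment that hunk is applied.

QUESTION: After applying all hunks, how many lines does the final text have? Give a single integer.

Answer: 12

Derivation:
Hunk 1: at line 7 remove [wlavj,wva,lmd] add [kzqb,drw,jmgon] -> 13 lines: aevpb nqhq cgvxw jkqr cojb pxp usg kzqb drw jmgon hsuf fmemf jlvom
Hunk 2: at line 9 remove [jmgon,hsuf] add [pnwf,ywuk] -> 13 lines: aevpb nqhq cgvxw jkqr cojb pxp usg kzqb drw pnwf ywuk fmemf jlvom
Hunk 3: at line 3 remove [cojb,pxp,usg] add [vjsth,betxr,erxb] -> 13 lines: aevpb nqhq cgvxw jkqr vjsth betxr erxb kzqb drw pnwf ywuk fmemf jlvom
Hunk 4: at line 3 remove [vjsth] add [krwv] -> 13 lines: aevpb nqhq cgvxw jkqr krwv betxr erxb kzqb drw pnwf ywuk fmemf jlvom
Hunk 5: at line 5 remove [erxb,kzqb,drw] add [dfz,gje] -> 12 lines: aevpb nqhq cgvxw jkqr krwv betxr dfz gje pnwf ywuk fmemf jlvom
Final line count: 12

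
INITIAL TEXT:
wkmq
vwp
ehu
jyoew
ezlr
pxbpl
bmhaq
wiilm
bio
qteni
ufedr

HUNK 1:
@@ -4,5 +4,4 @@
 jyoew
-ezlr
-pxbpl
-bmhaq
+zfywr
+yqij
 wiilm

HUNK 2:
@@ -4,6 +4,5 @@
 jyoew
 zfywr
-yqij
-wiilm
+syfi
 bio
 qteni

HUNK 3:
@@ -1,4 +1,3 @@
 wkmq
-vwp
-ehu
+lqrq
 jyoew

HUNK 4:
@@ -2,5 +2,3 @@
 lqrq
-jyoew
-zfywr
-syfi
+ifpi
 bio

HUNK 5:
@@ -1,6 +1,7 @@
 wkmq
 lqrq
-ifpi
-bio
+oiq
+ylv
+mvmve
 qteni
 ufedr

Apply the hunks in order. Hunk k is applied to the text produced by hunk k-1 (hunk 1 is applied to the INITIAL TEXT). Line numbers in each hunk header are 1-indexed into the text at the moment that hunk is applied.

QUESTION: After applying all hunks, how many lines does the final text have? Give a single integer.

Answer: 7

Derivation:
Hunk 1: at line 4 remove [ezlr,pxbpl,bmhaq] add [zfywr,yqij] -> 10 lines: wkmq vwp ehu jyoew zfywr yqij wiilm bio qteni ufedr
Hunk 2: at line 4 remove [yqij,wiilm] add [syfi] -> 9 lines: wkmq vwp ehu jyoew zfywr syfi bio qteni ufedr
Hunk 3: at line 1 remove [vwp,ehu] add [lqrq] -> 8 lines: wkmq lqrq jyoew zfywr syfi bio qteni ufedr
Hunk 4: at line 2 remove [jyoew,zfywr,syfi] add [ifpi] -> 6 lines: wkmq lqrq ifpi bio qteni ufedr
Hunk 5: at line 1 remove [ifpi,bio] add [oiq,ylv,mvmve] -> 7 lines: wkmq lqrq oiq ylv mvmve qteni ufedr
Final line count: 7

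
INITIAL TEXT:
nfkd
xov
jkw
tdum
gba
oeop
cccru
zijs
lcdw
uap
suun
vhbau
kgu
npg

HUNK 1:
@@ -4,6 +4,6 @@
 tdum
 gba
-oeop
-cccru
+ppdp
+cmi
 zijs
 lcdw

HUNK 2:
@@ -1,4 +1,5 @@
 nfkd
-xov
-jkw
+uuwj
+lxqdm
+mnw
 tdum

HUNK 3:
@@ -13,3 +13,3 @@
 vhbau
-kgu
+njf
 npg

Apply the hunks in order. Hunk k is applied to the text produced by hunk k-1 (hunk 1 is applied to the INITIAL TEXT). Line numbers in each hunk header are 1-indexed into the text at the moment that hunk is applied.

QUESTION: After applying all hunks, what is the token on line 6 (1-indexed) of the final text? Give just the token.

Answer: gba

Derivation:
Hunk 1: at line 4 remove [oeop,cccru] add [ppdp,cmi] -> 14 lines: nfkd xov jkw tdum gba ppdp cmi zijs lcdw uap suun vhbau kgu npg
Hunk 2: at line 1 remove [xov,jkw] add [uuwj,lxqdm,mnw] -> 15 lines: nfkd uuwj lxqdm mnw tdum gba ppdp cmi zijs lcdw uap suun vhbau kgu npg
Hunk 3: at line 13 remove [kgu] add [njf] -> 15 lines: nfkd uuwj lxqdm mnw tdum gba ppdp cmi zijs lcdw uap suun vhbau njf npg
Final line 6: gba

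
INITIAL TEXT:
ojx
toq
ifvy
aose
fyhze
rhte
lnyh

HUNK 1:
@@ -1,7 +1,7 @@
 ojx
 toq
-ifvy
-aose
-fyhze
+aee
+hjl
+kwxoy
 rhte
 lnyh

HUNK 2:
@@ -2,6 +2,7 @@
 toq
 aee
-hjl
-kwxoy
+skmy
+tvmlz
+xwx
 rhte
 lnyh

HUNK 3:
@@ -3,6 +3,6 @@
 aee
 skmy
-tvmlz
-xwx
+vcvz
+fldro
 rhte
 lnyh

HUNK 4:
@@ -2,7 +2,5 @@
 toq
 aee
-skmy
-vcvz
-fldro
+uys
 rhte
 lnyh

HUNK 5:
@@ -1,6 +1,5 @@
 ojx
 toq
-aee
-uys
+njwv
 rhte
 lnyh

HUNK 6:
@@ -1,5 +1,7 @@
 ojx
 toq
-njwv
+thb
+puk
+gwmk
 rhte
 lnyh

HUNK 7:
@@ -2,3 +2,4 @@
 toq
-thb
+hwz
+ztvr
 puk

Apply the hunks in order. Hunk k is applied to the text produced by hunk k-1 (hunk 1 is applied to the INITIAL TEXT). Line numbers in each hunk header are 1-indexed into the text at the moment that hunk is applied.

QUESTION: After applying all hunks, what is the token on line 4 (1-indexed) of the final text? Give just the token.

Answer: ztvr

Derivation:
Hunk 1: at line 1 remove [ifvy,aose,fyhze] add [aee,hjl,kwxoy] -> 7 lines: ojx toq aee hjl kwxoy rhte lnyh
Hunk 2: at line 2 remove [hjl,kwxoy] add [skmy,tvmlz,xwx] -> 8 lines: ojx toq aee skmy tvmlz xwx rhte lnyh
Hunk 3: at line 3 remove [tvmlz,xwx] add [vcvz,fldro] -> 8 lines: ojx toq aee skmy vcvz fldro rhte lnyh
Hunk 4: at line 2 remove [skmy,vcvz,fldro] add [uys] -> 6 lines: ojx toq aee uys rhte lnyh
Hunk 5: at line 1 remove [aee,uys] add [njwv] -> 5 lines: ojx toq njwv rhte lnyh
Hunk 6: at line 1 remove [njwv] add [thb,puk,gwmk] -> 7 lines: ojx toq thb puk gwmk rhte lnyh
Hunk 7: at line 2 remove [thb] add [hwz,ztvr] -> 8 lines: ojx toq hwz ztvr puk gwmk rhte lnyh
Final line 4: ztvr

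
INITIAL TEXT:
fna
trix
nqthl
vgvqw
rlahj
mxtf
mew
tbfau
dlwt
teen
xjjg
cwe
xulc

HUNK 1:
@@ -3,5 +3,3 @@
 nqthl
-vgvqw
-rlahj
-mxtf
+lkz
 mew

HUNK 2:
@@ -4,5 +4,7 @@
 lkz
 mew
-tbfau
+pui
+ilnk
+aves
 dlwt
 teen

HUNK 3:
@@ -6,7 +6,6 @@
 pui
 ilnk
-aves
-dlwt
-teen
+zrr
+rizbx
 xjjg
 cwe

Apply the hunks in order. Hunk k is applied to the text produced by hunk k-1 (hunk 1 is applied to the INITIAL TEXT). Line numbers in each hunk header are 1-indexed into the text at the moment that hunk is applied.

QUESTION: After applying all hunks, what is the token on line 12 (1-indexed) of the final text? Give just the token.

Hunk 1: at line 3 remove [vgvqw,rlahj,mxtf] add [lkz] -> 11 lines: fna trix nqthl lkz mew tbfau dlwt teen xjjg cwe xulc
Hunk 2: at line 4 remove [tbfau] add [pui,ilnk,aves] -> 13 lines: fna trix nqthl lkz mew pui ilnk aves dlwt teen xjjg cwe xulc
Hunk 3: at line 6 remove [aves,dlwt,teen] add [zrr,rizbx] -> 12 lines: fna trix nqthl lkz mew pui ilnk zrr rizbx xjjg cwe xulc
Final line 12: xulc

Answer: xulc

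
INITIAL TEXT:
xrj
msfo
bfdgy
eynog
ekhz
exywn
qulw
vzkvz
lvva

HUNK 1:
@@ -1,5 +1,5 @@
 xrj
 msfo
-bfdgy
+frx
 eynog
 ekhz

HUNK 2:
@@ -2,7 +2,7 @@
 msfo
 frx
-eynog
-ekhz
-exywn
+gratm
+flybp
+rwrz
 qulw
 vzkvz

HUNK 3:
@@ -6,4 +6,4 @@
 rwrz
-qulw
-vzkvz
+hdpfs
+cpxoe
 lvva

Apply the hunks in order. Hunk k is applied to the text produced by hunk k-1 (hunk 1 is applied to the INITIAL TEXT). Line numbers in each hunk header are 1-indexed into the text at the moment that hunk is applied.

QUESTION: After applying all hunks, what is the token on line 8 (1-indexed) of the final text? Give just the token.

Answer: cpxoe

Derivation:
Hunk 1: at line 1 remove [bfdgy] add [frx] -> 9 lines: xrj msfo frx eynog ekhz exywn qulw vzkvz lvva
Hunk 2: at line 2 remove [eynog,ekhz,exywn] add [gratm,flybp,rwrz] -> 9 lines: xrj msfo frx gratm flybp rwrz qulw vzkvz lvva
Hunk 3: at line 6 remove [qulw,vzkvz] add [hdpfs,cpxoe] -> 9 lines: xrj msfo frx gratm flybp rwrz hdpfs cpxoe lvva
Final line 8: cpxoe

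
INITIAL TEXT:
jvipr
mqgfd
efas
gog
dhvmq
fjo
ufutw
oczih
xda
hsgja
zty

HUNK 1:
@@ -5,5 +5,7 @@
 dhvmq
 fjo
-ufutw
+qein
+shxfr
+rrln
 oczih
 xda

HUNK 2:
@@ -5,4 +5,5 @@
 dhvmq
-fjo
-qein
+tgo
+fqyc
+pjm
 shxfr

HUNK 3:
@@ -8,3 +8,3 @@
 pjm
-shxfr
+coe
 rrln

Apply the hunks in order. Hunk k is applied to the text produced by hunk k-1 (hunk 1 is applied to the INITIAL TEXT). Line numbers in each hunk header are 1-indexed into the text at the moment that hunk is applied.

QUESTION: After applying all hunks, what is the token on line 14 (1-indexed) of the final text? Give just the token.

Hunk 1: at line 5 remove [ufutw] add [qein,shxfr,rrln] -> 13 lines: jvipr mqgfd efas gog dhvmq fjo qein shxfr rrln oczih xda hsgja zty
Hunk 2: at line 5 remove [fjo,qein] add [tgo,fqyc,pjm] -> 14 lines: jvipr mqgfd efas gog dhvmq tgo fqyc pjm shxfr rrln oczih xda hsgja zty
Hunk 3: at line 8 remove [shxfr] add [coe] -> 14 lines: jvipr mqgfd efas gog dhvmq tgo fqyc pjm coe rrln oczih xda hsgja zty
Final line 14: zty

Answer: zty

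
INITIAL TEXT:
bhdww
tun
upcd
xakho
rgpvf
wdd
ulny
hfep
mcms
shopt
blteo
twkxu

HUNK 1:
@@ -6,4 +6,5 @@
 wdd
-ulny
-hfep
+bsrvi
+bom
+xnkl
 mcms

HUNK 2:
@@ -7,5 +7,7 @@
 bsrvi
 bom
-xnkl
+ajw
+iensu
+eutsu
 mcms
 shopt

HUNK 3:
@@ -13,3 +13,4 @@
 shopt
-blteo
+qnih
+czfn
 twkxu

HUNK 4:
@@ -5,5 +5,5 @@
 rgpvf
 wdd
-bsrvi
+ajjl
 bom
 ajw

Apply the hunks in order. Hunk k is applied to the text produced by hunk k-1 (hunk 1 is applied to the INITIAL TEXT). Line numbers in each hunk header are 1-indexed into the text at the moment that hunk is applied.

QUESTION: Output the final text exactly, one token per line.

Hunk 1: at line 6 remove [ulny,hfep] add [bsrvi,bom,xnkl] -> 13 lines: bhdww tun upcd xakho rgpvf wdd bsrvi bom xnkl mcms shopt blteo twkxu
Hunk 2: at line 7 remove [xnkl] add [ajw,iensu,eutsu] -> 15 lines: bhdww tun upcd xakho rgpvf wdd bsrvi bom ajw iensu eutsu mcms shopt blteo twkxu
Hunk 3: at line 13 remove [blteo] add [qnih,czfn] -> 16 lines: bhdww tun upcd xakho rgpvf wdd bsrvi bom ajw iensu eutsu mcms shopt qnih czfn twkxu
Hunk 4: at line 5 remove [bsrvi] add [ajjl] -> 16 lines: bhdww tun upcd xakho rgpvf wdd ajjl bom ajw iensu eutsu mcms shopt qnih czfn twkxu

Answer: bhdww
tun
upcd
xakho
rgpvf
wdd
ajjl
bom
ajw
iensu
eutsu
mcms
shopt
qnih
czfn
twkxu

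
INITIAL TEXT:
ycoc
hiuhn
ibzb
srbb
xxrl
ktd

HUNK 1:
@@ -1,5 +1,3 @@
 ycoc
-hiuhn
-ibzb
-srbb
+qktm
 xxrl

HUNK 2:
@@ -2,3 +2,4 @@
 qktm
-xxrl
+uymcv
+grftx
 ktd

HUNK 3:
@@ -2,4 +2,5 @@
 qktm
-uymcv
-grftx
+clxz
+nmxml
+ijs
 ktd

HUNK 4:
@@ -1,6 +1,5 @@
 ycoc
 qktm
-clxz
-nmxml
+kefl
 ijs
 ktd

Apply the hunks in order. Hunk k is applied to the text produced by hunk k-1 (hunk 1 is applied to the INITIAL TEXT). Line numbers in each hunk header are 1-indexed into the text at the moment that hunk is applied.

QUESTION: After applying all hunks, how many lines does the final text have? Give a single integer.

Answer: 5

Derivation:
Hunk 1: at line 1 remove [hiuhn,ibzb,srbb] add [qktm] -> 4 lines: ycoc qktm xxrl ktd
Hunk 2: at line 2 remove [xxrl] add [uymcv,grftx] -> 5 lines: ycoc qktm uymcv grftx ktd
Hunk 3: at line 2 remove [uymcv,grftx] add [clxz,nmxml,ijs] -> 6 lines: ycoc qktm clxz nmxml ijs ktd
Hunk 4: at line 1 remove [clxz,nmxml] add [kefl] -> 5 lines: ycoc qktm kefl ijs ktd
Final line count: 5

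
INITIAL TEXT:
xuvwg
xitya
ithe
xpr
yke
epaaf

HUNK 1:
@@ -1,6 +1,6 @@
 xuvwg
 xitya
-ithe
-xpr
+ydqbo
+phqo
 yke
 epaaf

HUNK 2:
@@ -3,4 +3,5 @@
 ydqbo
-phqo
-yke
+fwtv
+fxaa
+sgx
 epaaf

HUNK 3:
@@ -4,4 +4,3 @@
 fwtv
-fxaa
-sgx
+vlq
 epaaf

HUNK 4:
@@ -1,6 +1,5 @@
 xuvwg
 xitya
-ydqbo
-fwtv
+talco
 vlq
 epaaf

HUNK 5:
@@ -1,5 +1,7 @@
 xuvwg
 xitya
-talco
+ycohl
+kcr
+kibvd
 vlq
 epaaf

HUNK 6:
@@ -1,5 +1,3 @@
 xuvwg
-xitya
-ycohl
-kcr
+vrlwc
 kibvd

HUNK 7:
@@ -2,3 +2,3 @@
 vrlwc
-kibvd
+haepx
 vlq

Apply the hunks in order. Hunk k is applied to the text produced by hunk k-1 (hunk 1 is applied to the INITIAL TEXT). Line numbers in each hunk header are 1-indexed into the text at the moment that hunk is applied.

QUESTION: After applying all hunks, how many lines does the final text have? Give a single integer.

Answer: 5

Derivation:
Hunk 1: at line 1 remove [ithe,xpr] add [ydqbo,phqo] -> 6 lines: xuvwg xitya ydqbo phqo yke epaaf
Hunk 2: at line 3 remove [phqo,yke] add [fwtv,fxaa,sgx] -> 7 lines: xuvwg xitya ydqbo fwtv fxaa sgx epaaf
Hunk 3: at line 4 remove [fxaa,sgx] add [vlq] -> 6 lines: xuvwg xitya ydqbo fwtv vlq epaaf
Hunk 4: at line 1 remove [ydqbo,fwtv] add [talco] -> 5 lines: xuvwg xitya talco vlq epaaf
Hunk 5: at line 1 remove [talco] add [ycohl,kcr,kibvd] -> 7 lines: xuvwg xitya ycohl kcr kibvd vlq epaaf
Hunk 6: at line 1 remove [xitya,ycohl,kcr] add [vrlwc] -> 5 lines: xuvwg vrlwc kibvd vlq epaaf
Hunk 7: at line 2 remove [kibvd] add [haepx] -> 5 lines: xuvwg vrlwc haepx vlq epaaf
Final line count: 5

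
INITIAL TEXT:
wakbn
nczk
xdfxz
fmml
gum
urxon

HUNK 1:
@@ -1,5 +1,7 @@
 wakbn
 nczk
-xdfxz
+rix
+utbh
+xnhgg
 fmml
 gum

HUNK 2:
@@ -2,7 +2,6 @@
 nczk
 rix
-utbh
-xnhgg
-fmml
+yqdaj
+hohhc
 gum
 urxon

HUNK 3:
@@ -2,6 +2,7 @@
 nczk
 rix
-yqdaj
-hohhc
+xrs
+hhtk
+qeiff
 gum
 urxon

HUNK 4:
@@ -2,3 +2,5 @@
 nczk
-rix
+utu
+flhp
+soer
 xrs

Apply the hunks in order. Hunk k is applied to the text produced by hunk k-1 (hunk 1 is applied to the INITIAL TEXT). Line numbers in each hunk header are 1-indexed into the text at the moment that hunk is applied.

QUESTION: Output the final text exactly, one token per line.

Hunk 1: at line 1 remove [xdfxz] add [rix,utbh,xnhgg] -> 8 lines: wakbn nczk rix utbh xnhgg fmml gum urxon
Hunk 2: at line 2 remove [utbh,xnhgg,fmml] add [yqdaj,hohhc] -> 7 lines: wakbn nczk rix yqdaj hohhc gum urxon
Hunk 3: at line 2 remove [yqdaj,hohhc] add [xrs,hhtk,qeiff] -> 8 lines: wakbn nczk rix xrs hhtk qeiff gum urxon
Hunk 4: at line 2 remove [rix] add [utu,flhp,soer] -> 10 lines: wakbn nczk utu flhp soer xrs hhtk qeiff gum urxon

Answer: wakbn
nczk
utu
flhp
soer
xrs
hhtk
qeiff
gum
urxon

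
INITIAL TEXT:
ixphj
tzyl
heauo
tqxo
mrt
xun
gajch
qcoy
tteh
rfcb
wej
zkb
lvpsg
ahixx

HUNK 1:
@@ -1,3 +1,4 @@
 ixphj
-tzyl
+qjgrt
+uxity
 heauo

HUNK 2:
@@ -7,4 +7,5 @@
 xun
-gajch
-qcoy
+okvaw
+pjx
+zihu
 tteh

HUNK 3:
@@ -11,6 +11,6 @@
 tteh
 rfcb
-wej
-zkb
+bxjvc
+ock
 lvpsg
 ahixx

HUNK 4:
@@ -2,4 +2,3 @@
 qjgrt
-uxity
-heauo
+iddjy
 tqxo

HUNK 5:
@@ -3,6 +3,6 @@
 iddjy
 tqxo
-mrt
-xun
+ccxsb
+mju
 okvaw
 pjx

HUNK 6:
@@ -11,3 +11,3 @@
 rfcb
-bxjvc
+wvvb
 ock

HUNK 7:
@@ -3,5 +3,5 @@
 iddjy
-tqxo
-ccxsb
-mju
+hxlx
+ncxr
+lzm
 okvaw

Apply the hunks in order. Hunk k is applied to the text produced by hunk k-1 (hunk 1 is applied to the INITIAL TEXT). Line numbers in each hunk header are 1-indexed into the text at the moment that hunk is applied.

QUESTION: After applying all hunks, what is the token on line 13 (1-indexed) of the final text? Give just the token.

Answer: ock

Derivation:
Hunk 1: at line 1 remove [tzyl] add [qjgrt,uxity] -> 15 lines: ixphj qjgrt uxity heauo tqxo mrt xun gajch qcoy tteh rfcb wej zkb lvpsg ahixx
Hunk 2: at line 7 remove [gajch,qcoy] add [okvaw,pjx,zihu] -> 16 lines: ixphj qjgrt uxity heauo tqxo mrt xun okvaw pjx zihu tteh rfcb wej zkb lvpsg ahixx
Hunk 3: at line 11 remove [wej,zkb] add [bxjvc,ock] -> 16 lines: ixphj qjgrt uxity heauo tqxo mrt xun okvaw pjx zihu tteh rfcb bxjvc ock lvpsg ahixx
Hunk 4: at line 2 remove [uxity,heauo] add [iddjy] -> 15 lines: ixphj qjgrt iddjy tqxo mrt xun okvaw pjx zihu tteh rfcb bxjvc ock lvpsg ahixx
Hunk 5: at line 3 remove [mrt,xun] add [ccxsb,mju] -> 15 lines: ixphj qjgrt iddjy tqxo ccxsb mju okvaw pjx zihu tteh rfcb bxjvc ock lvpsg ahixx
Hunk 6: at line 11 remove [bxjvc] add [wvvb] -> 15 lines: ixphj qjgrt iddjy tqxo ccxsb mju okvaw pjx zihu tteh rfcb wvvb ock lvpsg ahixx
Hunk 7: at line 3 remove [tqxo,ccxsb,mju] add [hxlx,ncxr,lzm] -> 15 lines: ixphj qjgrt iddjy hxlx ncxr lzm okvaw pjx zihu tteh rfcb wvvb ock lvpsg ahixx
Final line 13: ock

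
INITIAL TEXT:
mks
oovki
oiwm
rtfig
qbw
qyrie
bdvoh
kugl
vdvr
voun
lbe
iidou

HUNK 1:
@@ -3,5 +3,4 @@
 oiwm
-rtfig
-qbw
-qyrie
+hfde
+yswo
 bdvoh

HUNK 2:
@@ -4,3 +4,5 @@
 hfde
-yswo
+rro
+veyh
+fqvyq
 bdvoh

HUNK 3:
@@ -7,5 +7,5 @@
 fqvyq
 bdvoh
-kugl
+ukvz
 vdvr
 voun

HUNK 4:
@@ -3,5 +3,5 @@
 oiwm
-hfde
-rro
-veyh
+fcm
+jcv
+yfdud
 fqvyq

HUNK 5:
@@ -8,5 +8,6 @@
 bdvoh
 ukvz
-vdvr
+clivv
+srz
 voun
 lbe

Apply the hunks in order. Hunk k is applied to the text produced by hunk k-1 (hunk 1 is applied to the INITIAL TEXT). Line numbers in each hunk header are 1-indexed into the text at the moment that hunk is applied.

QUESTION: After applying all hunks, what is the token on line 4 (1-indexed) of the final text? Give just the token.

Hunk 1: at line 3 remove [rtfig,qbw,qyrie] add [hfde,yswo] -> 11 lines: mks oovki oiwm hfde yswo bdvoh kugl vdvr voun lbe iidou
Hunk 2: at line 4 remove [yswo] add [rro,veyh,fqvyq] -> 13 lines: mks oovki oiwm hfde rro veyh fqvyq bdvoh kugl vdvr voun lbe iidou
Hunk 3: at line 7 remove [kugl] add [ukvz] -> 13 lines: mks oovki oiwm hfde rro veyh fqvyq bdvoh ukvz vdvr voun lbe iidou
Hunk 4: at line 3 remove [hfde,rro,veyh] add [fcm,jcv,yfdud] -> 13 lines: mks oovki oiwm fcm jcv yfdud fqvyq bdvoh ukvz vdvr voun lbe iidou
Hunk 5: at line 8 remove [vdvr] add [clivv,srz] -> 14 lines: mks oovki oiwm fcm jcv yfdud fqvyq bdvoh ukvz clivv srz voun lbe iidou
Final line 4: fcm

Answer: fcm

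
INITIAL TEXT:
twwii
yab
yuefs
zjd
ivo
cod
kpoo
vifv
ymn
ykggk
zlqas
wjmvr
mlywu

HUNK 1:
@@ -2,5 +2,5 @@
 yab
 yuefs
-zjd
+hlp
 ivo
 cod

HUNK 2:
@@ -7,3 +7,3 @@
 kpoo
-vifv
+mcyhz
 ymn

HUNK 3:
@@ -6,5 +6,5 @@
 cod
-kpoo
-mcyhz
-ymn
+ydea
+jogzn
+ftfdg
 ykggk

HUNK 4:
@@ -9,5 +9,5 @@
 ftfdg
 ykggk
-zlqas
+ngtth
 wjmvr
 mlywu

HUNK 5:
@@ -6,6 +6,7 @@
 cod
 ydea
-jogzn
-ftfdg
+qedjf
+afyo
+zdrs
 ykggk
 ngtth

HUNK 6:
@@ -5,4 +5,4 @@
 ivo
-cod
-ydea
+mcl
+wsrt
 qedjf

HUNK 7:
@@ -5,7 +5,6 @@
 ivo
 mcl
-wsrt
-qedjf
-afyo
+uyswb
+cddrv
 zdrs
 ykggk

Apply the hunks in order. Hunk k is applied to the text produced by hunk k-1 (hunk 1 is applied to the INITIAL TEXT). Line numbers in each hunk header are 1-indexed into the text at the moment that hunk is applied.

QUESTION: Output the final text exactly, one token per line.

Hunk 1: at line 2 remove [zjd] add [hlp] -> 13 lines: twwii yab yuefs hlp ivo cod kpoo vifv ymn ykggk zlqas wjmvr mlywu
Hunk 2: at line 7 remove [vifv] add [mcyhz] -> 13 lines: twwii yab yuefs hlp ivo cod kpoo mcyhz ymn ykggk zlqas wjmvr mlywu
Hunk 3: at line 6 remove [kpoo,mcyhz,ymn] add [ydea,jogzn,ftfdg] -> 13 lines: twwii yab yuefs hlp ivo cod ydea jogzn ftfdg ykggk zlqas wjmvr mlywu
Hunk 4: at line 9 remove [zlqas] add [ngtth] -> 13 lines: twwii yab yuefs hlp ivo cod ydea jogzn ftfdg ykggk ngtth wjmvr mlywu
Hunk 5: at line 6 remove [jogzn,ftfdg] add [qedjf,afyo,zdrs] -> 14 lines: twwii yab yuefs hlp ivo cod ydea qedjf afyo zdrs ykggk ngtth wjmvr mlywu
Hunk 6: at line 5 remove [cod,ydea] add [mcl,wsrt] -> 14 lines: twwii yab yuefs hlp ivo mcl wsrt qedjf afyo zdrs ykggk ngtth wjmvr mlywu
Hunk 7: at line 5 remove [wsrt,qedjf,afyo] add [uyswb,cddrv] -> 13 lines: twwii yab yuefs hlp ivo mcl uyswb cddrv zdrs ykggk ngtth wjmvr mlywu

Answer: twwii
yab
yuefs
hlp
ivo
mcl
uyswb
cddrv
zdrs
ykggk
ngtth
wjmvr
mlywu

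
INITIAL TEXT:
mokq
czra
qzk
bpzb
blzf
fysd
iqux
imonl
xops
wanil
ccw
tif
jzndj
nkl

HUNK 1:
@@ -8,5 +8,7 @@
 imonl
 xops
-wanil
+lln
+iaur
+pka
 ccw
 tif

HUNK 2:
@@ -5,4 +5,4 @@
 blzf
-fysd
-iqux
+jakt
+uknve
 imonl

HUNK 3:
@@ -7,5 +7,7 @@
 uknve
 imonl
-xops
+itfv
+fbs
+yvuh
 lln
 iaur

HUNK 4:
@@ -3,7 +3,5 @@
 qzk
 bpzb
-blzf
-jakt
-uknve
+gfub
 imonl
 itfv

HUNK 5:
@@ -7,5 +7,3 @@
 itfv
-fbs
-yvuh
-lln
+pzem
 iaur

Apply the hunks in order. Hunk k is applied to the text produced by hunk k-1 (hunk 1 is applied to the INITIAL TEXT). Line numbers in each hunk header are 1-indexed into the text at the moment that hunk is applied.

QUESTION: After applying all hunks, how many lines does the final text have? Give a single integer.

Answer: 14

Derivation:
Hunk 1: at line 8 remove [wanil] add [lln,iaur,pka] -> 16 lines: mokq czra qzk bpzb blzf fysd iqux imonl xops lln iaur pka ccw tif jzndj nkl
Hunk 2: at line 5 remove [fysd,iqux] add [jakt,uknve] -> 16 lines: mokq czra qzk bpzb blzf jakt uknve imonl xops lln iaur pka ccw tif jzndj nkl
Hunk 3: at line 7 remove [xops] add [itfv,fbs,yvuh] -> 18 lines: mokq czra qzk bpzb blzf jakt uknve imonl itfv fbs yvuh lln iaur pka ccw tif jzndj nkl
Hunk 4: at line 3 remove [blzf,jakt,uknve] add [gfub] -> 16 lines: mokq czra qzk bpzb gfub imonl itfv fbs yvuh lln iaur pka ccw tif jzndj nkl
Hunk 5: at line 7 remove [fbs,yvuh,lln] add [pzem] -> 14 lines: mokq czra qzk bpzb gfub imonl itfv pzem iaur pka ccw tif jzndj nkl
Final line count: 14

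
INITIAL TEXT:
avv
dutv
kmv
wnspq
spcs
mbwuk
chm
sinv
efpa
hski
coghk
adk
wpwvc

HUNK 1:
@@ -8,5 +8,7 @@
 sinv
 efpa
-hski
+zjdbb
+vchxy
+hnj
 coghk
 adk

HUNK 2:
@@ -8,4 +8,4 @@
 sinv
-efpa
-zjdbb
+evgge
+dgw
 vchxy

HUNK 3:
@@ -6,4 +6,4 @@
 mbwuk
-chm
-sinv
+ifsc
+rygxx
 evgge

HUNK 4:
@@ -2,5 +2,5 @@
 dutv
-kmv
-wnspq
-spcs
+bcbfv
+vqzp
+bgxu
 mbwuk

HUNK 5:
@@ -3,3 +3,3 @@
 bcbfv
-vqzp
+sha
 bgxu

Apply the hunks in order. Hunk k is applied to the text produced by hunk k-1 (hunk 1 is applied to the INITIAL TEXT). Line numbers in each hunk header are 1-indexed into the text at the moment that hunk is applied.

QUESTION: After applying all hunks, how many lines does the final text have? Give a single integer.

Hunk 1: at line 8 remove [hski] add [zjdbb,vchxy,hnj] -> 15 lines: avv dutv kmv wnspq spcs mbwuk chm sinv efpa zjdbb vchxy hnj coghk adk wpwvc
Hunk 2: at line 8 remove [efpa,zjdbb] add [evgge,dgw] -> 15 lines: avv dutv kmv wnspq spcs mbwuk chm sinv evgge dgw vchxy hnj coghk adk wpwvc
Hunk 3: at line 6 remove [chm,sinv] add [ifsc,rygxx] -> 15 lines: avv dutv kmv wnspq spcs mbwuk ifsc rygxx evgge dgw vchxy hnj coghk adk wpwvc
Hunk 4: at line 2 remove [kmv,wnspq,spcs] add [bcbfv,vqzp,bgxu] -> 15 lines: avv dutv bcbfv vqzp bgxu mbwuk ifsc rygxx evgge dgw vchxy hnj coghk adk wpwvc
Hunk 5: at line 3 remove [vqzp] add [sha] -> 15 lines: avv dutv bcbfv sha bgxu mbwuk ifsc rygxx evgge dgw vchxy hnj coghk adk wpwvc
Final line count: 15

Answer: 15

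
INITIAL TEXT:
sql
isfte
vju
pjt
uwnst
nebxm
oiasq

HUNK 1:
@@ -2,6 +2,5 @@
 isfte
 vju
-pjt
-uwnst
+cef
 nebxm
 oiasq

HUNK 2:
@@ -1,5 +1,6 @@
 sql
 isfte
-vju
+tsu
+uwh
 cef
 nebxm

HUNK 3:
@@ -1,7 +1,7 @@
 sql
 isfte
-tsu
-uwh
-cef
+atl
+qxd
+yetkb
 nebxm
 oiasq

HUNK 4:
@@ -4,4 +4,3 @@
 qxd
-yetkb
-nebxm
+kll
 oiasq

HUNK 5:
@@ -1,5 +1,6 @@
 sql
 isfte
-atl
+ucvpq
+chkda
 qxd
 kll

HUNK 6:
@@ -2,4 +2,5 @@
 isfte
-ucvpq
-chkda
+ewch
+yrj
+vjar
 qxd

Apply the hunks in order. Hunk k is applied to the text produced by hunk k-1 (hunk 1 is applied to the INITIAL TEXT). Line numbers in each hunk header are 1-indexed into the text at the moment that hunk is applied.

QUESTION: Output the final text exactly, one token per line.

Hunk 1: at line 2 remove [pjt,uwnst] add [cef] -> 6 lines: sql isfte vju cef nebxm oiasq
Hunk 2: at line 1 remove [vju] add [tsu,uwh] -> 7 lines: sql isfte tsu uwh cef nebxm oiasq
Hunk 3: at line 1 remove [tsu,uwh,cef] add [atl,qxd,yetkb] -> 7 lines: sql isfte atl qxd yetkb nebxm oiasq
Hunk 4: at line 4 remove [yetkb,nebxm] add [kll] -> 6 lines: sql isfte atl qxd kll oiasq
Hunk 5: at line 1 remove [atl] add [ucvpq,chkda] -> 7 lines: sql isfte ucvpq chkda qxd kll oiasq
Hunk 6: at line 2 remove [ucvpq,chkda] add [ewch,yrj,vjar] -> 8 lines: sql isfte ewch yrj vjar qxd kll oiasq

Answer: sql
isfte
ewch
yrj
vjar
qxd
kll
oiasq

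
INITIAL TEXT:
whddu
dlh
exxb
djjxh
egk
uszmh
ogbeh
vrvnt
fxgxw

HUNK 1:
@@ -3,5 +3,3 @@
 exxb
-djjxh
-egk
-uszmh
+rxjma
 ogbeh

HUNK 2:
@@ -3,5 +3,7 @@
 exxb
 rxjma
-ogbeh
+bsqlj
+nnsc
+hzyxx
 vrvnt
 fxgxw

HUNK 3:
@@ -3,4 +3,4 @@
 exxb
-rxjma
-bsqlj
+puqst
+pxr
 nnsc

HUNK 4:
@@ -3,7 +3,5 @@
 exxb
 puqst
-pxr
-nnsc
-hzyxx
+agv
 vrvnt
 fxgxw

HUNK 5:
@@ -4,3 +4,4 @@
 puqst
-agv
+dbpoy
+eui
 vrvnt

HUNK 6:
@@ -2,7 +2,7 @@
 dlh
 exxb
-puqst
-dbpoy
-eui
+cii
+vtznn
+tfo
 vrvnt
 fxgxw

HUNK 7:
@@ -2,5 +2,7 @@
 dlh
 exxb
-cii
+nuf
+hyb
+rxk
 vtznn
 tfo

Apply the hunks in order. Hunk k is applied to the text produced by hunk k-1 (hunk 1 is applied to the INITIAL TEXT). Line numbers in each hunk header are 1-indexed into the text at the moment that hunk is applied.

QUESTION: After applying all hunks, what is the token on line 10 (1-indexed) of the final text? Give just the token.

Hunk 1: at line 3 remove [djjxh,egk,uszmh] add [rxjma] -> 7 lines: whddu dlh exxb rxjma ogbeh vrvnt fxgxw
Hunk 2: at line 3 remove [ogbeh] add [bsqlj,nnsc,hzyxx] -> 9 lines: whddu dlh exxb rxjma bsqlj nnsc hzyxx vrvnt fxgxw
Hunk 3: at line 3 remove [rxjma,bsqlj] add [puqst,pxr] -> 9 lines: whddu dlh exxb puqst pxr nnsc hzyxx vrvnt fxgxw
Hunk 4: at line 3 remove [pxr,nnsc,hzyxx] add [agv] -> 7 lines: whddu dlh exxb puqst agv vrvnt fxgxw
Hunk 5: at line 4 remove [agv] add [dbpoy,eui] -> 8 lines: whddu dlh exxb puqst dbpoy eui vrvnt fxgxw
Hunk 6: at line 2 remove [puqst,dbpoy,eui] add [cii,vtznn,tfo] -> 8 lines: whddu dlh exxb cii vtznn tfo vrvnt fxgxw
Hunk 7: at line 2 remove [cii] add [nuf,hyb,rxk] -> 10 lines: whddu dlh exxb nuf hyb rxk vtznn tfo vrvnt fxgxw
Final line 10: fxgxw

Answer: fxgxw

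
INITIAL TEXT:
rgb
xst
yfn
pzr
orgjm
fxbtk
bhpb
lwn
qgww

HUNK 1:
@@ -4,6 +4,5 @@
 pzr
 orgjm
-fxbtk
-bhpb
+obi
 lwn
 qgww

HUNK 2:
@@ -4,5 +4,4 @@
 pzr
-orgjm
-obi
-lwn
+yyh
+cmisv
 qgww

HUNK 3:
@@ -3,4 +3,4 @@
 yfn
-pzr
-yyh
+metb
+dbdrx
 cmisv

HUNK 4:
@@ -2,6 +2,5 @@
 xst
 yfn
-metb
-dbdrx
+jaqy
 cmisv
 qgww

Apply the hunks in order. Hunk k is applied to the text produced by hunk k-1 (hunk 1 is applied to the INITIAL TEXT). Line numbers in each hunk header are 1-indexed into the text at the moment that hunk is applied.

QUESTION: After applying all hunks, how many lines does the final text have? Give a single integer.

Hunk 1: at line 4 remove [fxbtk,bhpb] add [obi] -> 8 lines: rgb xst yfn pzr orgjm obi lwn qgww
Hunk 2: at line 4 remove [orgjm,obi,lwn] add [yyh,cmisv] -> 7 lines: rgb xst yfn pzr yyh cmisv qgww
Hunk 3: at line 3 remove [pzr,yyh] add [metb,dbdrx] -> 7 lines: rgb xst yfn metb dbdrx cmisv qgww
Hunk 4: at line 2 remove [metb,dbdrx] add [jaqy] -> 6 lines: rgb xst yfn jaqy cmisv qgww
Final line count: 6

Answer: 6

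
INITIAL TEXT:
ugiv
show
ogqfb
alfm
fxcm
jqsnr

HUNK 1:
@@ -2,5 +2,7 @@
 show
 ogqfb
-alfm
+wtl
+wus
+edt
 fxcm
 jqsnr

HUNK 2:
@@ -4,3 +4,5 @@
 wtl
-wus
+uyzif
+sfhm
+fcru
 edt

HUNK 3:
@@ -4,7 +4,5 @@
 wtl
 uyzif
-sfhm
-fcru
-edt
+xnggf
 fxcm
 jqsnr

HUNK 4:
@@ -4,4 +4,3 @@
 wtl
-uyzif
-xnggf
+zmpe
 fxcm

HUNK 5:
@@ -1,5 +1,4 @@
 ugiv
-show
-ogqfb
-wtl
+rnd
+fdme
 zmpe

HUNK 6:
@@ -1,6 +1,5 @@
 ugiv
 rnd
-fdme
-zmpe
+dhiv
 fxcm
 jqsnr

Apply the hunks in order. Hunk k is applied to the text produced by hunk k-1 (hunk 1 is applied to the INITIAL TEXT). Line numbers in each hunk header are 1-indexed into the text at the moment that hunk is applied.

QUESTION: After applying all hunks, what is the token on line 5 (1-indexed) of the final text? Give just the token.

Answer: jqsnr

Derivation:
Hunk 1: at line 2 remove [alfm] add [wtl,wus,edt] -> 8 lines: ugiv show ogqfb wtl wus edt fxcm jqsnr
Hunk 2: at line 4 remove [wus] add [uyzif,sfhm,fcru] -> 10 lines: ugiv show ogqfb wtl uyzif sfhm fcru edt fxcm jqsnr
Hunk 3: at line 4 remove [sfhm,fcru,edt] add [xnggf] -> 8 lines: ugiv show ogqfb wtl uyzif xnggf fxcm jqsnr
Hunk 4: at line 4 remove [uyzif,xnggf] add [zmpe] -> 7 lines: ugiv show ogqfb wtl zmpe fxcm jqsnr
Hunk 5: at line 1 remove [show,ogqfb,wtl] add [rnd,fdme] -> 6 lines: ugiv rnd fdme zmpe fxcm jqsnr
Hunk 6: at line 1 remove [fdme,zmpe] add [dhiv] -> 5 lines: ugiv rnd dhiv fxcm jqsnr
Final line 5: jqsnr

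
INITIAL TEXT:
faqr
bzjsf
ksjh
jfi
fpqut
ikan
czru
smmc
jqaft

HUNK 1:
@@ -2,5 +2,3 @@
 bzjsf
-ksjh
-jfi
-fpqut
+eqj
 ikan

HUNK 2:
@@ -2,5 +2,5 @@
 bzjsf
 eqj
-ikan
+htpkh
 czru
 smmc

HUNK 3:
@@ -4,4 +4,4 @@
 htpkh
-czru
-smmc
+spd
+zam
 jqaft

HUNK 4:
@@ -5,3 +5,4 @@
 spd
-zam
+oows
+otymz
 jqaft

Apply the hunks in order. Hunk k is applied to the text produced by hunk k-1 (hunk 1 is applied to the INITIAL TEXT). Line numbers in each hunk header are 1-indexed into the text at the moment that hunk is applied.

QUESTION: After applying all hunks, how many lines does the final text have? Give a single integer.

Hunk 1: at line 2 remove [ksjh,jfi,fpqut] add [eqj] -> 7 lines: faqr bzjsf eqj ikan czru smmc jqaft
Hunk 2: at line 2 remove [ikan] add [htpkh] -> 7 lines: faqr bzjsf eqj htpkh czru smmc jqaft
Hunk 3: at line 4 remove [czru,smmc] add [spd,zam] -> 7 lines: faqr bzjsf eqj htpkh spd zam jqaft
Hunk 4: at line 5 remove [zam] add [oows,otymz] -> 8 lines: faqr bzjsf eqj htpkh spd oows otymz jqaft
Final line count: 8

Answer: 8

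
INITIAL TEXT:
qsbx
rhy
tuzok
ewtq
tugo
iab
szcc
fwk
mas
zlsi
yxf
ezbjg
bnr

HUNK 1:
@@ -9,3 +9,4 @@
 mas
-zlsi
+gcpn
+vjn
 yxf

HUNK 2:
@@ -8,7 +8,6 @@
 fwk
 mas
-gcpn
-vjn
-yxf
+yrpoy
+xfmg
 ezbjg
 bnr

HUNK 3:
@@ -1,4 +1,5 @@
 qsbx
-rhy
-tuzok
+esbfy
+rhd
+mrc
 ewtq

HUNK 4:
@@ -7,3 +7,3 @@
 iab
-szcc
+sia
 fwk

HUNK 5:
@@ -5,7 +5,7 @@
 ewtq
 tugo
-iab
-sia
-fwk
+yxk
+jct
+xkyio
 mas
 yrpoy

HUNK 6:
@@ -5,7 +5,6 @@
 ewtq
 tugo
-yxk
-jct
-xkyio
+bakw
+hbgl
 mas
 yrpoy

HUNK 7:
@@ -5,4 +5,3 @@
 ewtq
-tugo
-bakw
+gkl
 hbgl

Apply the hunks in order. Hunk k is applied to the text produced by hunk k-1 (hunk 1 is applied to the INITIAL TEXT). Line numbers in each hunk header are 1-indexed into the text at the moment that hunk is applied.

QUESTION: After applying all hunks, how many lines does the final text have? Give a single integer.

Hunk 1: at line 9 remove [zlsi] add [gcpn,vjn] -> 14 lines: qsbx rhy tuzok ewtq tugo iab szcc fwk mas gcpn vjn yxf ezbjg bnr
Hunk 2: at line 8 remove [gcpn,vjn,yxf] add [yrpoy,xfmg] -> 13 lines: qsbx rhy tuzok ewtq tugo iab szcc fwk mas yrpoy xfmg ezbjg bnr
Hunk 3: at line 1 remove [rhy,tuzok] add [esbfy,rhd,mrc] -> 14 lines: qsbx esbfy rhd mrc ewtq tugo iab szcc fwk mas yrpoy xfmg ezbjg bnr
Hunk 4: at line 7 remove [szcc] add [sia] -> 14 lines: qsbx esbfy rhd mrc ewtq tugo iab sia fwk mas yrpoy xfmg ezbjg bnr
Hunk 5: at line 5 remove [iab,sia,fwk] add [yxk,jct,xkyio] -> 14 lines: qsbx esbfy rhd mrc ewtq tugo yxk jct xkyio mas yrpoy xfmg ezbjg bnr
Hunk 6: at line 5 remove [yxk,jct,xkyio] add [bakw,hbgl] -> 13 lines: qsbx esbfy rhd mrc ewtq tugo bakw hbgl mas yrpoy xfmg ezbjg bnr
Hunk 7: at line 5 remove [tugo,bakw] add [gkl] -> 12 lines: qsbx esbfy rhd mrc ewtq gkl hbgl mas yrpoy xfmg ezbjg bnr
Final line count: 12

Answer: 12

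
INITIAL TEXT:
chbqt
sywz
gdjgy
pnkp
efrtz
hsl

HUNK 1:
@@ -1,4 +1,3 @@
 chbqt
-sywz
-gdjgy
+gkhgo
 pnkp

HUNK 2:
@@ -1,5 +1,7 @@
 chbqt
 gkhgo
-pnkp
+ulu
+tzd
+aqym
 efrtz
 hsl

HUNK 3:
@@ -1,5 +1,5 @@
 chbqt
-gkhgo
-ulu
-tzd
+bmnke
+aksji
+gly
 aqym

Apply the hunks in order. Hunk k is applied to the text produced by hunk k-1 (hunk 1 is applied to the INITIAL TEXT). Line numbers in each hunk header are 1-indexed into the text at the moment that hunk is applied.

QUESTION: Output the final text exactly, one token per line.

Hunk 1: at line 1 remove [sywz,gdjgy] add [gkhgo] -> 5 lines: chbqt gkhgo pnkp efrtz hsl
Hunk 2: at line 1 remove [pnkp] add [ulu,tzd,aqym] -> 7 lines: chbqt gkhgo ulu tzd aqym efrtz hsl
Hunk 3: at line 1 remove [gkhgo,ulu,tzd] add [bmnke,aksji,gly] -> 7 lines: chbqt bmnke aksji gly aqym efrtz hsl

Answer: chbqt
bmnke
aksji
gly
aqym
efrtz
hsl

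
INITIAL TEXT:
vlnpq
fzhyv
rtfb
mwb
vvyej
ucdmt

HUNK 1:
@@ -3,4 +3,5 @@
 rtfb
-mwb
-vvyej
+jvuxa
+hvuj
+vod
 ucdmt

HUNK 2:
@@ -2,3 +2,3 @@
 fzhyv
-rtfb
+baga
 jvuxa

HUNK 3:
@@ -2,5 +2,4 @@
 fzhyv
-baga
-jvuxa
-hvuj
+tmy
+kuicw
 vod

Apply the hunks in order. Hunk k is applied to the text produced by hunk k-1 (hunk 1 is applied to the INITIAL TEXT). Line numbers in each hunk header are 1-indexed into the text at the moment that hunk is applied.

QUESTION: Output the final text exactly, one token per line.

Hunk 1: at line 3 remove [mwb,vvyej] add [jvuxa,hvuj,vod] -> 7 lines: vlnpq fzhyv rtfb jvuxa hvuj vod ucdmt
Hunk 2: at line 2 remove [rtfb] add [baga] -> 7 lines: vlnpq fzhyv baga jvuxa hvuj vod ucdmt
Hunk 3: at line 2 remove [baga,jvuxa,hvuj] add [tmy,kuicw] -> 6 lines: vlnpq fzhyv tmy kuicw vod ucdmt

Answer: vlnpq
fzhyv
tmy
kuicw
vod
ucdmt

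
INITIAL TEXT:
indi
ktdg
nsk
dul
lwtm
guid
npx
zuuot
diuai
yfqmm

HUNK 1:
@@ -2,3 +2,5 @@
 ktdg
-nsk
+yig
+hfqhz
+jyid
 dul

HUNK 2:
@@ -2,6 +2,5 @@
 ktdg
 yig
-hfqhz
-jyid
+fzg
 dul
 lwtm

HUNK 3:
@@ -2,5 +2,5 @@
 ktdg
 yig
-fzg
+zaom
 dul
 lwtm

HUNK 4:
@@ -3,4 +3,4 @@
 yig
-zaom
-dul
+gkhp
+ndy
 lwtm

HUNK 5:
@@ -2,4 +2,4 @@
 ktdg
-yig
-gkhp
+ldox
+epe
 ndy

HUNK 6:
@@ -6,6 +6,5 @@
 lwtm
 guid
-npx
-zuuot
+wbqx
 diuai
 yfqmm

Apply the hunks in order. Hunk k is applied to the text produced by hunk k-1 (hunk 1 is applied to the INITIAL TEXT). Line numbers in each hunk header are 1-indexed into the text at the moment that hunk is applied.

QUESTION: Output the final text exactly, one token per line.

Hunk 1: at line 2 remove [nsk] add [yig,hfqhz,jyid] -> 12 lines: indi ktdg yig hfqhz jyid dul lwtm guid npx zuuot diuai yfqmm
Hunk 2: at line 2 remove [hfqhz,jyid] add [fzg] -> 11 lines: indi ktdg yig fzg dul lwtm guid npx zuuot diuai yfqmm
Hunk 3: at line 2 remove [fzg] add [zaom] -> 11 lines: indi ktdg yig zaom dul lwtm guid npx zuuot diuai yfqmm
Hunk 4: at line 3 remove [zaom,dul] add [gkhp,ndy] -> 11 lines: indi ktdg yig gkhp ndy lwtm guid npx zuuot diuai yfqmm
Hunk 5: at line 2 remove [yig,gkhp] add [ldox,epe] -> 11 lines: indi ktdg ldox epe ndy lwtm guid npx zuuot diuai yfqmm
Hunk 6: at line 6 remove [npx,zuuot] add [wbqx] -> 10 lines: indi ktdg ldox epe ndy lwtm guid wbqx diuai yfqmm

Answer: indi
ktdg
ldox
epe
ndy
lwtm
guid
wbqx
diuai
yfqmm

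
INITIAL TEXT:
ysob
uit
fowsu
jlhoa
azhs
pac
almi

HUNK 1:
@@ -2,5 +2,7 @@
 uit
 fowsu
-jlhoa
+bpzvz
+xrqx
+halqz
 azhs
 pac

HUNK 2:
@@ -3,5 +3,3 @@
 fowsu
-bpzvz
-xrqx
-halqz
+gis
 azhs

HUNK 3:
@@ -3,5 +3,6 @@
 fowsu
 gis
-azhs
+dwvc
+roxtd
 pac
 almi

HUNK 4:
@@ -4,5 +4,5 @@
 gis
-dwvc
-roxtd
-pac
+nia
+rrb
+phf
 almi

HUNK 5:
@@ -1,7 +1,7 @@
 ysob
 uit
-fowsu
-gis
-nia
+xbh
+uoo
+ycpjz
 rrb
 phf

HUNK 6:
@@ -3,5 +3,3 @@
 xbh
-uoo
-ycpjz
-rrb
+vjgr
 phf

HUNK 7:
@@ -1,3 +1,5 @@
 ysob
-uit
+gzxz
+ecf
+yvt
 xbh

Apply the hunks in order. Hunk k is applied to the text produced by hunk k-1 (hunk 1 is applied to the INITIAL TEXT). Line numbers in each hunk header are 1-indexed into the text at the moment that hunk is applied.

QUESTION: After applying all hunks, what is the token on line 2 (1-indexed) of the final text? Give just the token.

Answer: gzxz

Derivation:
Hunk 1: at line 2 remove [jlhoa] add [bpzvz,xrqx,halqz] -> 9 lines: ysob uit fowsu bpzvz xrqx halqz azhs pac almi
Hunk 2: at line 3 remove [bpzvz,xrqx,halqz] add [gis] -> 7 lines: ysob uit fowsu gis azhs pac almi
Hunk 3: at line 3 remove [azhs] add [dwvc,roxtd] -> 8 lines: ysob uit fowsu gis dwvc roxtd pac almi
Hunk 4: at line 4 remove [dwvc,roxtd,pac] add [nia,rrb,phf] -> 8 lines: ysob uit fowsu gis nia rrb phf almi
Hunk 5: at line 1 remove [fowsu,gis,nia] add [xbh,uoo,ycpjz] -> 8 lines: ysob uit xbh uoo ycpjz rrb phf almi
Hunk 6: at line 3 remove [uoo,ycpjz,rrb] add [vjgr] -> 6 lines: ysob uit xbh vjgr phf almi
Hunk 7: at line 1 remove [uit] add [gzxz,ecf,yvt] -> 8 lines: ysob gzxz ecf yvt xbh vjgr phf almi
Final line 2: gzxz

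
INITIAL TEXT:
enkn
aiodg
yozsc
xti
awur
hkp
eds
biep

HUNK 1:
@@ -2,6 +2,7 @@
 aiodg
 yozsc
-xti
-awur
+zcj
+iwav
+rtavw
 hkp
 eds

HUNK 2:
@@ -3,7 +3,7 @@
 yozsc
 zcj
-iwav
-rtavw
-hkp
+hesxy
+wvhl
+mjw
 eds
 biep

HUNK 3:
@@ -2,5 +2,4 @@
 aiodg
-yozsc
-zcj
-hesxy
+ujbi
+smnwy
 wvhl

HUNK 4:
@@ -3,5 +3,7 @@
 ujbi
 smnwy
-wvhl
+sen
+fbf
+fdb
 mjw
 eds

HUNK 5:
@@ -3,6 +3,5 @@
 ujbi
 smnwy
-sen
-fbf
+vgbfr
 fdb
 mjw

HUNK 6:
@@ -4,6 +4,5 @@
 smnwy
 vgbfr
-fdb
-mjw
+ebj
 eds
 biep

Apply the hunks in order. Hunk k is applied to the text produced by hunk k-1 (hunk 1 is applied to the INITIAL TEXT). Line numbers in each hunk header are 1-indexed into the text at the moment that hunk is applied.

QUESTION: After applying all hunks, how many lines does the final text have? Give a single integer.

Hunk 1: at line 2 remove [xti,awur] add [zcj,iwav,rtavw] -> 9 lines: enkn aiodg yozsc zcj iwav rtavw hkp eds biep
Hunk 2: at line 3 remove [iwav,rtavw,hkp] add [hesxy,wvhl,mjw] -> 9 lines: enkn aiodg yozsc zcj hesxy wvhl mjw eds biep
Hunk 3: at line 2 remove [yozsc,zcj,hesxy] add [ujbi,smnwy] -> 8 lines: enkn aiodg ujbi smnwy wvhl mjw eds biep
Hunk 4: at line 3 remove [wvhl] add [sen,fbf,fdb] -> 10 lines: enkn aiodg ujbi smnwy sen fbf fdb mjw eds biep
Hunk 5: at line 3 remove [sen,fbf] add [vgbfr] -> 9 lines: enkn aiodg ujbi smnwy vgbfr fdb mjw eds biep
Hunk 6: at line 4 remove [fdb,mjw] add [ebj] -> 8 lines: enkn aiodg ujbi smnwy vgbfr ebj eds biep
Final line count: 8

Answer: 8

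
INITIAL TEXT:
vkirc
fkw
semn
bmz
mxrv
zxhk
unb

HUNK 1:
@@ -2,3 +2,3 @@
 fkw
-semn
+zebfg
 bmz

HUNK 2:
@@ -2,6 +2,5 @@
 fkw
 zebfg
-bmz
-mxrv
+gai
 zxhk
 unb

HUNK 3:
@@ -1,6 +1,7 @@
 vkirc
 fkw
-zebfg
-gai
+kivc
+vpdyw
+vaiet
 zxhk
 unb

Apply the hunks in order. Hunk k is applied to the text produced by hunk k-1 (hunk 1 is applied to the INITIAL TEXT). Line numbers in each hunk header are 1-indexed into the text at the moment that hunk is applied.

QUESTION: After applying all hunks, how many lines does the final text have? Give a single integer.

Answer: 7

Derivation:
Hunk 1: at line 2 remove [semn] add [zebfg] -> 7 lines: vkirc fkw zebfg bmz mxrv zxhk unb
Hunk 2: at line 2 remove [bmz,mxrv] add [gai] -> 6 lines: vkirc fkw zebfg gai zxhk unb
Hunk 3: at line 1 remove [zebfg,gai] add [kivc,vpdyw,vaiet] -> 7 lines: vkirc fkw kivc vpdyw vaiet zxhk unb
Final line count: 7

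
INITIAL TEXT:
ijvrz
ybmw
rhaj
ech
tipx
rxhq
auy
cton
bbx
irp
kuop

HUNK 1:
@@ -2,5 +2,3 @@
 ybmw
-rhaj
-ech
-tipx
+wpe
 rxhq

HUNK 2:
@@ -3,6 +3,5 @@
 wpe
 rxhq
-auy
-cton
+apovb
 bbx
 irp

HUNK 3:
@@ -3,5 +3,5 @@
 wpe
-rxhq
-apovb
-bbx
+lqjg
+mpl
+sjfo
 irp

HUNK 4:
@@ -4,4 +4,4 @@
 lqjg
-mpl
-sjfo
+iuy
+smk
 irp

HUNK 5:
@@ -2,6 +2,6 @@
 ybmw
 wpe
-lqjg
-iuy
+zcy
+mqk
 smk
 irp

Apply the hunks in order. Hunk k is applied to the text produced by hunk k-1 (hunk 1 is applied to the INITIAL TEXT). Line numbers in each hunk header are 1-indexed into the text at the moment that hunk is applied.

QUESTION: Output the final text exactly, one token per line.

Answer: ijvrz
ybmw
wpe
zcy
mqk
smk
irp
kuop

Derivation:
Hunk 1: at line 2 remove [rhaj,ech,tipx] add [wpe] -> 9 lines: ijvrz ybmw wpe rxhq auy cton bbx irp kuop
Hunk 2: at line 3 remove [auy,cton] add [apovb] -> 8 lines: ijvrz ybmw wpe rxhq apovb bbx irp kuop
Hunk 3: at line 3 remove [rxhq,apovb,bbx] add [lqjg,mpl,sjfo] -> 8 lines: ijvrz ybmw wpe lqjg mpl sjfo irp kuop
Hunk 4: at line 4 remove [mpl,sjfo] add [iuy,smk] -> 8 lines: ijvrz ybmw wpe lqjg iuy smk irp kuop
Hunk 5: at line 2 remove [lqjg,iuy] add [zcy,mqk] -> 8 lines: ijvrz ybmw wpe zcy mqk smk irp kuop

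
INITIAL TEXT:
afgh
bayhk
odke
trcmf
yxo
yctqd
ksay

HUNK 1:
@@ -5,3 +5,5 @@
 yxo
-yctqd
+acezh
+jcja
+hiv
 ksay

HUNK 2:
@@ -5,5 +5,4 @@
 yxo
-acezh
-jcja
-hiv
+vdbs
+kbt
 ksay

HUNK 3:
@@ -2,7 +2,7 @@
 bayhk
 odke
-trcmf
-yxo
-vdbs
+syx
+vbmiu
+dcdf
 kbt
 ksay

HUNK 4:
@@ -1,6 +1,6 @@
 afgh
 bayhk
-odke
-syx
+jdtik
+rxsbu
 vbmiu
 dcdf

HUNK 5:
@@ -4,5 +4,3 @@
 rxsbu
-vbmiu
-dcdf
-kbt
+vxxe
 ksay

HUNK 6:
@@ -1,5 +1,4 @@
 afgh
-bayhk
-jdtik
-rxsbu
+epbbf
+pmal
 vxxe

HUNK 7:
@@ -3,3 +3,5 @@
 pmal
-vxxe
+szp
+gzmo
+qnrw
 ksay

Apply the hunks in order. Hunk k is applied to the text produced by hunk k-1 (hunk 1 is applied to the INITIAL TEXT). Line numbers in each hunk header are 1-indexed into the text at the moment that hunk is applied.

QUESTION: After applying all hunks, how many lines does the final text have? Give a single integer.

Answer: 7

Derivation:
Hunk 1: at line 5 remove [yctqd] add [acezh,jcja,hiv] -> 9 lines: afgh bayhk odke trcmf yxo acezh jcja hiv ksay
Hunk 2: at line 5 remove [acezh,jcja,hiv] add [vdbs,kbt] -> 8 lines: afgh bayhk odke trcmf yxo vdbs kbt ksay
Hunk 3: at line 2 remove [trcmf,yxo,vdbs] add [syx,vbmiu,dcdf] -> 8 lines: afgh bayhk odke syx vbmiu dcdf kbt ksay
Hunk 4: at line 1 remove [odke,syx] add [jdtik,rxsbu] -> 8 lines: afgh bayhk jdtik rxsbu vbmiu dcdf kbt ksay
Hunk 5: at line 4 remove [vbmiu,dcdf,kbt] add [vxxe] -> 6 lines: afgh bayhk jdtik rxsbu vxxe ksay
Hunk 6: at line 1 remove [bayhk,jdtik,rxsbu] add [epbbf,pmal] -> 5 lines: afgh epbbf pmal vxxe ksay
Hunk 7: at line 3 remove [vxxe] add [szp,gzmo,qnrw] -> 7 lines: afgh epbbf pmal szp gzmo qnrw ksay
Final line count: 7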